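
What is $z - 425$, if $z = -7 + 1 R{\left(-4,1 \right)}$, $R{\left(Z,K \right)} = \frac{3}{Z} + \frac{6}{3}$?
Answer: $- \frac{1723}{4} \approx -430.75$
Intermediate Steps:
$R{\left(Z,K \right)} = 2 + \frac{3}{Z}$ ($R{\left(Z,K \right)} = \frac{3}{Z} + 6 \cdot \frac{1}{3} = \frac{3}{Z} + 2 = 2 + \frac{3}{Z}$)
$z = - \frac{23}{4}$ ($z = -7 + 1 \left(2 + \frac{3}{-4}\right) = -7 + 1 \left(2 + 3 \left(- \frac{1}{4}\right)\right) = -7 + 1 \left(2 - \frac{3}{4}\right) = -7 + 1 \cdot \frac{5}{4} = -7 + \frac{5}{4} = - \frac{23}{4} \approx -5.75$)
$z - 425 = - \frac{23}{4} - 425 = - \frac{1723}{4}$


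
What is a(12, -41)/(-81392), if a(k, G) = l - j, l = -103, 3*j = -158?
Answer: 151/244176 ≈ 0.00061841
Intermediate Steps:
j = -158/3 (j = (1/3)*(-158) = -158/3 ≈ -52.667)
a(k, G) = -151/3 (a(k, G) = -103 - 1*(-158/3) = -103 + 158/3 = -151/3)
a(12, -41)/(-81392) = -151/3/(-81392) = -151/3*(-1/81392) = 151/244176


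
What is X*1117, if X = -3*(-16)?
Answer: 53616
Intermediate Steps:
X = 48
X*1117 = 48*1117 = 53616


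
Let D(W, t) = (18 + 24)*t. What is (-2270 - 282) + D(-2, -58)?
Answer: -4988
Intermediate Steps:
D(W, t) = 42*t
(-2270 - 282) + D(-2, -58) = (-2270 - 282) + 42*(-58) = -2552 - 2436 = -4988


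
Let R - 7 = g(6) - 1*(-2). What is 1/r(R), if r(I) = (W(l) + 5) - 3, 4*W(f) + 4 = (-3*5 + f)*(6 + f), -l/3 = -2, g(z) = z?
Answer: -1/26 ≈ -0.038462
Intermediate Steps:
l = 6 (l = -3*(-2) = 6)
W(f) = -1 + (-15 + f)*(6 + f)/4 (W(f) = -1 + ((-3*5 + f)*(6 + f))/4 = -1 + ((-15 + f)*(6 + f))/4 = -1 + (-15 + f)*(6 + f)/4)
R = 15 (R = 7 + (6 - 1*(-2)) = 7 + (6 + 2) = 7 + 8 = 15)
r(I) = -26 (r(I) = ((-47/2 - 9/4*6 + (¼)*6²) + 5) - 3 = ((-47/2 - 27/2 + (¼)*36) + 5) - 3 = ((-47/2 - 27/2 + 9) + 5) - 3 = (-28 + 5) - 3 = -23 - 3 = -26)
1/r(R) = 1/(-26) = -1/26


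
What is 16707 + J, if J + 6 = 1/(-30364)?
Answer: 507109163/30364 ≈ 16701.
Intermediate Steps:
J = -182185/30364 (J = -6 + 1/(-30364) = -6 - 1/30364 = -182185/30364 ≈ -6.0000)
16707 + J = 16707 - 182185/30364 = 507109163/30364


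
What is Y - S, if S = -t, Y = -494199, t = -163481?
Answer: -657680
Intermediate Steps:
S = 163481 (S = -1*(-163481) = 163481)
Y - S = -494199 - 1*163481 = -494199 - 163481 = -657680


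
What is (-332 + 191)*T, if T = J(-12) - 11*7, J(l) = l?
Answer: 12549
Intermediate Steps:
T = -89 (T = -12 - 11*7 = -12 - 77 = -89)
(-332 + 191)*T = (-332 + 191)*(-89) = -141*(-89) = 12549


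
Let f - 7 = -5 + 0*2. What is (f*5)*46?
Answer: 460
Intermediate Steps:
f = 2 (f = 7 + (-5 + 0*2) = 7 + (-5 + 0) = 7 - 5 = 2)
(f*5)*46 = (2*5)*46 = 10*46 = 460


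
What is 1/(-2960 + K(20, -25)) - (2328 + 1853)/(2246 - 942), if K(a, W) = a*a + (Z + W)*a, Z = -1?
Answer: -201231/62755 ≈ -3.2066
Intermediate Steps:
K(a, W) = a² + a*(-1 + W) (K(a, W) = a*a + (-1 + W)*a = a² + a*(-1 + W))
1/(-2960 + K(20, -25)) - (2328 + 1853)/(2246 - 942) = 1/(-2960 + 20*(-1 - 25 + 20)) - (2328 + 1853)/(2246 - 942) = 1/(-2960 + 20*(-6)) - 4181/1304 = 1/(-2960 - 120) - 4181/1304 = 1/(-3080) - 1*4181/1304 = -1/3080 - 4181/1304 = -201231/62755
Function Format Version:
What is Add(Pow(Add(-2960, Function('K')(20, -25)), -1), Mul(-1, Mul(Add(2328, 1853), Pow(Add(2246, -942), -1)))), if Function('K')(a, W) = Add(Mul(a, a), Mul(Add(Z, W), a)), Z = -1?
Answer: Rational(-201231, 62755) ≈ -3.2066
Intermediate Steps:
Function('K')(a, W) = Add(Pow(a, 2), Mul(a, Add(-1, W))) (Function('K')(a, W) = Add(Mul(a, a), Mul(Add(-1, W), a)) = Add(Pow(a, 2), Mul(a, Add(-1, W))))
Add(Pow(Add(-2960, Function('K')(20, -25)), -1), Mul(-1, Mul(Add(2328, 1853), Pow(Add(2246, -942), -1)))) = Add(Pow(Add(-2960, Mul(20, Add(-1, -25, 20))), -1), Mul(-1, Mul(Add(2328, 1853), Pow(Add(2246, -942), -1)))) = Add(Pow(Add(-2960, Mul(20, -6)), -1), Mul(-1, Mul(4181, Pow(1304, -1)))) = Add(Pow(Add(-2960, -120), -1), Mul(-1, Mul(4181, Rational(1, 1304)))) = Add(Pow(-3080, -1), Mul(-1, Rational(4181, 1304))) = Add(Rational(-1, 3080), Rational(-4181, 1304)) = Rational(-201231, 62755)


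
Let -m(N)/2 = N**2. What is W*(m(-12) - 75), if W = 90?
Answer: -32670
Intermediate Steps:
m(N) = -2*N**2
W*(m(-12) - 75) = 90*(-2*(-12)**2 - 75) = 90*(-2*144 - 75) = 90*(-288 - 75) = 90*(-363) = -32670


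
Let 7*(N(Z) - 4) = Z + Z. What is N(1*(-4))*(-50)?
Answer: -1000/7 ≈ -142.86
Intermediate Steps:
N(Z) = 4 + 2*Z/7 (N(Z) = 4 + (Z + Z)/7 = 4 + (2*Z)/7 = 4 + 2*Z/7)
N(1*(-4))*(-50) = (4 + 2*(1*(-4))/7)*(-50) = (4 + (2/7)*(-4))*(-50) = (4 - 8/7)*(-50) = (20/7)*(-50) = -1000/7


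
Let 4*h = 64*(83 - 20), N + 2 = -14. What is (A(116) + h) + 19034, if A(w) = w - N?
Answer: 20174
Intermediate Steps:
N = -16 (N = -2 - 14 = -16)
A(w) = 16 + w (A(w) = w - 1*(-16) = w + 16 = 16 + w)
h = 1008 (h = (64*(83 - 20))/4 = (64*63)/4 = (¼)*4032 = 1008)
(A(116) + h) + 19034 = ((16 + 116) + 1008) + 19034 = (132 + 1008) + 19034 = 1140 + 19034 = 20174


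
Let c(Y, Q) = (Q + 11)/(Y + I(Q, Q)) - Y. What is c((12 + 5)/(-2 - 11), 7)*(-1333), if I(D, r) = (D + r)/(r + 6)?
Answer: 1329001/13 ≈ 1.0223e+5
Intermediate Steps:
I(D, r) = (D + r)/(6 + r)
c(Y, Q) = -Y + (11 + Q)/(Y + 2*Q/(6 + Q)) (c(Y, Q) = (Q + 11)/(Y + (Q + Q)/(6 + Q)) - Y = (11 + Q)/(Y + (2*Q)/(6 + Q)) - Y = (11 + Q)/(Y + 2*Q/(6 + Q)) - Y = -Y + (11 + Q)/(Y + 2*Q/(6 + Q)))
c((12 + 5)/(-2 - 11), 7)*(-1333) = (((6 + 7)*(11 + 7 - ((12 + 5)/(-2 - 11))²) - 2*7*(12 + 5)/(-2 - 11))/(2*7 + ((12 + 5)/(-2 - 11))*(6 + 7)))*(-1333) = ((13*(11 + 7 - (17/(-13))²) - 2*7*17/(-13))/(14 + (17/(-13))*13))*(-1333) = ((13*(11 + 7 - (17*(-1/13))²) - 2*7*17*(-1/13))/(14 + (17*(-1/13))*13))*(-1333) = ((13*(11 + 7 - (-17/13)²) - 2*7*(-17/13))/(14 - 17/13*13))*(-1333) = ((13*(11 + 7 - 1*289/169) + 238/13)/(14 - 17))*(-1333) = ((13*(11 + 7 - 289/169) + 238/13)/(-3))*(-1333) = -(13*(2753/169) + 238/13)/3*(-1333) = -(2753/13 + 238/13)/3*(-1333) = -⅓*2991/13*(-1333) = -997/13*(-1333) = 1329001/13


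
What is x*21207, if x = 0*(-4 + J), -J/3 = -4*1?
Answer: 0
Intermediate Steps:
J = 12 (J = -(-12) = -3*(-4) = 12)
x = 0 (x = 0*(-4 + 12) = 0*8 = 0)
x*21207 = 0*21207 = 0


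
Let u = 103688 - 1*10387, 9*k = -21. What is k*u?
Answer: -653107/3 ≈ -2.1770e+5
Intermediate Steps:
k = -7/3 (k = (⅑)*(-21) = -7/3 ≈ -2.3333)
u = 93301 (u = 103688 - 10387 = 93301)
k*u = -7/3*93301 = -653107/3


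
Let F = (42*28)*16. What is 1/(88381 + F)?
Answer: 1/107197 ≈ 9.3286e-6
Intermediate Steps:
F = 18816 (F = 1176*16 = 18816)
1/(88381 + F) = 1/(88381 + 18816) = 1/107197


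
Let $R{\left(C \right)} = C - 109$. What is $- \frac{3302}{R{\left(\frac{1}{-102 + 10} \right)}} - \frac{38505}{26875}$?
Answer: $\frac{1555605671}{53905875} \approx 28.858$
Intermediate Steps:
$R{\left(C \right)} = -109 + C$
$- \frac{3302}{R{\left(\frac{1}{-102 + 10} \right)}} - \frac{38505}{26875} = - \frac{3302}{-109 + \frac{1}{-102 + 10}} - \frac{38505}{26875} = - \frac{3302}{-109 + \frac{1}{-92}} - \frac{7701}{5375} = - \frac{3302}{-109 - \frac{1}{92}} - \frac{7701}{5375} = - \frac{3302}{- \frac{10029}{92}} - \frac{7701}{5375} = \left(-3302\right) \left(- \frac{92}{10029}\right) - \frac{7701}{5375} = \frac{303784}{10029} - \frac{7701}{5375} = \frac{1555605671}{53905875}$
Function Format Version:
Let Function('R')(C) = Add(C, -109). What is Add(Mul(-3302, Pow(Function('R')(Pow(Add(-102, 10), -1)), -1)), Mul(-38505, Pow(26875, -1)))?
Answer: Rational(1555605671, 53905875) ≈ 28.858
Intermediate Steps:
Function('R')(C) = Add(-109, C)
Add(Mul(-3302, Pow(Function('R')(Pow(Add(-102, 10), -1)), -1)), Mul(-38505, Pow(26875, -1))) = Add(Mul(-3302, Pow(Add(-109, Pow(Add(-102, 10), -1)), -1)), Mul(-38505, Pow(26875, -1))) = Add(Mul(-3302, Pow(Add(-109, Pow(-92, -1)), -1)), Mul(-38505, Rational(1, 26875))) = Add(Mul(-3302, Pow(Add(-109, Rational(-1, 92)), -1)), Rational(-7701, 5375)) = Add(Mul(-3302, Pow(Rational(-10029, 92), -1)), Rational(-7701, 5375)) = Add(Mul(-3302, Rational(-92, 10029)), Rational(-7701, 5375)) = Add(Rational(303784, 10029), Rational(-7701, 5375)) = Rational(1555605671, 53905875)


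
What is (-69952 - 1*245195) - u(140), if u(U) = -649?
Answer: -314498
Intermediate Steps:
(-69952 - 1*245195) - u(140) = (-69952 - 1*245195) - 1*(-649) = (-69952 - 245195) + 649 = -315147 + 649 = -314498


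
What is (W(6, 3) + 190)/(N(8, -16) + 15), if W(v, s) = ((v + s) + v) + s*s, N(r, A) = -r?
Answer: 214/7 ≈ 30.571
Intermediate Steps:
W(v, s) = s + s² + 2*v (W(v, s) = ((s + v) + v) + s² = (s + 2*v) + s² = s + s² + 2*v)
(W(6, 3) + 190)/(N(8, -16) + 15) = ((3 + 3² + 2*6) + 190)/(-1*8 + 15) = ((3 + 9 + 12) + 190)/(-8 + 15) = (24 + 190)/7 = 214*(⅐) = 214/7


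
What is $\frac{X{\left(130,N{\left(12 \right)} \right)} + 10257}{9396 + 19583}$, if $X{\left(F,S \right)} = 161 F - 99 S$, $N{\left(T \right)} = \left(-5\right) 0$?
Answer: $\frac{31187}{28979} \approx 1.0762$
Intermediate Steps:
$N{\left(T \right)} = 0$
$X{\left(F,S \right)} = - 99 S + 161 F$
$\frac{X{\left(130,N{\left(12 \right)} \right)} + 10257}{9396 + 19583} = \frac{\left(\left(-99\right) 0 + 161 \cdot 130\right) + 10257}{9396 + 19583} = \frac{\left(0 + 20930\right) + 10257}{28979} = \left(20930 + 10257\right) \frac{1}{28979} = 31187 \cdot \frac{1}{28979} = \frac{31187}{28979}$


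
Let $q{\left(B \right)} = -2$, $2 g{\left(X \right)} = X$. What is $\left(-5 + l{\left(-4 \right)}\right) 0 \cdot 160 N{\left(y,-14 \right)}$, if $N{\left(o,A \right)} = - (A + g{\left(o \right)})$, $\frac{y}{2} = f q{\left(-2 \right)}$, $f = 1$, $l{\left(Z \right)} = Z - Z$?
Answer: $0$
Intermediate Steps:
$g{\left(X \right)} = \frac{X}{2}$
$l{\left(Z \right)} = 0$
$y = -4$ ($y = 2 \cdot 1 \left(-2\right) = 2 \left(-2\right) = -4$)
$N{\left(o,A \right)} = - A - \frac{o}{2}$ ($N{\left(o,A \right)} = - (A + \frac{o}{2}) = - A - \frac{o}{2}$)
$\left(-5 + l{\left(-4 \right)}\right) 0 \cdot 160 N{\left(y,-14 \right)} = \left(-5 + 0\right) 0 \cdot 160 \left(\left(-1\right) \left(-14\right) - -2\right) = \left(-5\right) 0 \cdot 160 \left(14 + 2\right) = 0 \cdot 160 \cdot 16 = 0 \cdot 16 = 0$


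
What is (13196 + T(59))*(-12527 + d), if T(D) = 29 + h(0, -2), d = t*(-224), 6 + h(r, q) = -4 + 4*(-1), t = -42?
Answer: -41205109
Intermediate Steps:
h(r, q) = -14 (h(r, q) = -6 + (-4 + 4*(-1)) = -6 + (-4 - 4) = -6 - 8 = -14)
d = 9408 (d = -42*(-224) = 9408)
T(D) = 15 (T(D) = 29 - 14 = 15)
(13196 + T(59))*(-12527 + d) = (13196 + 15)*(-12527 + 9408) = 13211*(-3119) = -41205109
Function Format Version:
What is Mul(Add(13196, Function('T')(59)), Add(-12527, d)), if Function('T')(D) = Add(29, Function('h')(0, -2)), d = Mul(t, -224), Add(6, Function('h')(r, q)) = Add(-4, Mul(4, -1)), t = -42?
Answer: -41205109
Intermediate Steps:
Function('h')(r, q) = -14 (Function('h')(r, q) = Add(-6, Add(-4, Mul(4, -1))) = Add(-6, Add(-4, -4)) = Add(-6, -8) = -14)
d = 9408 (d = Mul(-42, -224) = 9408)
Function('T')(D) = 15 (Function('T')(D) = Add(29, -14) = 15)
Mul(Add(13196, Function('T')(59)), Add(-12527, d)) = Mul(Add(13196, 15), Add(-12527, 9408)) = Mul(13211, -3119) = -41205109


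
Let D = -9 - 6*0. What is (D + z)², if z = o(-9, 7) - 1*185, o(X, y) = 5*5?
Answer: 28561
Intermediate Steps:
o(X, y) = 25
z = -160 (z = 25 - 1*185 = 25 - 185 = -160)
D = -9 (D = -9 + 0 = -9)
(D + z)² = (-9 - 160)² = (-169)² = 28561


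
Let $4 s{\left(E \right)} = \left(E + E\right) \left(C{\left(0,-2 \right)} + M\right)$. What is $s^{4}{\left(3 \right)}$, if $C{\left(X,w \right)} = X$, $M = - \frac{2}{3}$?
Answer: $1$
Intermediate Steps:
$M = - \frac{2}{3}$ ($M = \left(-2\right) \frac{1}{3} = - \frac{2}{3} \approx -0.66667$)
$s{\left(E \right)} = - \frac{E}{3}$ ($s{\left(E \right)} = \frac{\left(E + E\right) \left(0 - \frac{2}{3}\right)}{4} = \frac{2 E \left(- \frac{2}{3}\right)}{4} = \frac{\left(- \frac{4}{3}\right) E}{4} = - \frac{E}{3}$)
$s^{4}{\left(3 \right)} = \left(\left(- \frac{1}{3}\right) 3\right)^{4} = \left(-1\right)^{4} = 1$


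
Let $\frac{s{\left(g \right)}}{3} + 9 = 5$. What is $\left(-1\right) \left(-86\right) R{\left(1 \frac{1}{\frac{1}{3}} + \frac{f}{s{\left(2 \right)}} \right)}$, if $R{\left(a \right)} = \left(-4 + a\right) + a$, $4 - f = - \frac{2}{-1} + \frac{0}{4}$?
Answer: $\frac{430}{3} \approx 143.33$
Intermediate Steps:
$s{\left(g \right)} = -12$ ($s{\left(g \right)} = -27 + 3 \cdot 5 = -27 + 15 = -12$)
$f = 2$ ($f = 4 - \left(- \frac{2}{-1} + \frac{0}{4}\right) = 4 - \left(\left(-2\right) \left(-1\right) + 0 \cdot \frac{1}{4}\right) = 4 - \left(2 + 0\right) = 4 - 2 = 2$)
$R{\left(a \right)} = -4 + 2 a$
$\left(-1\right) \left(-86\right) R{\left(1 \frac{1}{\frac{1}{3}} + \frac{f}{s{\left(2 \right)}} \right)} = \left(-1\right) \left(-86\right) \left(-4 + 2 \left(1 \frac{1}{\frac{1}{3}} + \frac{2}{-12}\right)\right) = 86 \left(-4 + 2 \left(1 \frac{1}{\frac{1}{3}} + 2 \left(- \frac{1}{12}\right)\right)\right) = 86 \left(-4 + 2 \left(1 \cdot 3 - \frac{1}{6}\right)\right) = 86 \left(-4 + 2 \left(3 - \frac{1}{6}\right)\right) = 86 \left(-4 + 2 \cdot \frac{17}{6}\right) = 86 \left(-4 + \frac{17}{3}\right) = 86 \cdot \frac{5}{3} = \frac{430}{3}$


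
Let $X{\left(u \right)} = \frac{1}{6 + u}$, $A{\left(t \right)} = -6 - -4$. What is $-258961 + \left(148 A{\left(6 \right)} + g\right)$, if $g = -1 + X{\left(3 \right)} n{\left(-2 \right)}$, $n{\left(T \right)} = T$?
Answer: $- \frac{2333324}{9} \approx -2.5926 \cdot 10^{5}$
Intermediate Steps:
$A{\left(t \right)} = -2$ ($A{\left(t \right)} = -6 + 4 = -2$)
$g = - \frac{11}{9}$ ($g = -1 + \frac{1}{6 + 3} \left(-2\right) = -1 + \frac{1}{9} \left(-2\right) = -1 - \frac{2}{9} = - \frac{11}{9} \approx -1.2222$)
$-258961 + \left(148 A{\left(6 \right)} + g\right) = -258961 + \left(148 \left(-2\right) - \frac{11}{9}\right) = -258961 - \frac{2675}{9} = - \frac{2333324}{9}$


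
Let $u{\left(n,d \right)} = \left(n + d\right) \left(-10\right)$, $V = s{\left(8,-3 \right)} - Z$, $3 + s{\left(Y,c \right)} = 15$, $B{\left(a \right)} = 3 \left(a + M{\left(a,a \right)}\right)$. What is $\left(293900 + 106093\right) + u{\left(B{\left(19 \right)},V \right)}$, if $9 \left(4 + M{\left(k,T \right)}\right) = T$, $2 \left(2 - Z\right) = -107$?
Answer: $\frac{1199744}{3} \approx 3.9991 \cdot 10^{5}$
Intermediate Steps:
$Z = \frac{111}{2}$ ($Z = 2 - - \frac{107}{2} = 2 + \frac{107}{2} = \frac{111}{2} \approx 55.5$)
$M{\left(k,T \right)} = -4 + \frac{T}{9}$
$B{\left(a \right)} = -12 + \frac{10 a}{3}$ ($B{\left(a \right)} = 3 \left(a + \left(-4 + \frac{a}{9}\right)\right) = 3 \left(-4 + \frac{10 a}{9}\right) = -12 + \frac{10 a}{3}$)
$s{\left(Y,c \right)} = 12$ ($s{\left(Y,c \right)} = -3 + 15 = 12$)
$V = - \frac{87}{2}$ ($V = 12 - \frac{111}{2} = - \frac{87}{2} \approx -43.5$)
$u{\left(n,d \right)} = - 10 d - 10 n$ ($u{\left(n,d \right)} = \left(d + n\right) \left(-10\right) = - 10 d - 10 n$)
$\left(293900 + 106093\right) + u{\left(B{\left(19 \right)},V \right)} = \left(293900 + 106093\right) - \left(-435 + 10 \left(-12 + \frac{10}{3} \cdot 19\right)\right) = 399993 + \left(435 - 10 \left(-12 + \frac{190}{3}\right)\right) = 399993 + \left(435 - \frac{1540}{3}\right) = 399993 - \frac{235}{3} = \frac{1199744}{3}$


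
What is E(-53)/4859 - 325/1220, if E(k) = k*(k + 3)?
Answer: 330765/1185596 ≈ 0.27899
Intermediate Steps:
E(k) = k*(3 + k)
E(-53)/4859 - 325/1220 = -53*(3 - 53)/4859 - 325/1220 = -53*(-50)*(1/4859) - 325*1/1220 = 2650*(1/4859) - 65/244 = 2650/4859 - 65/244 = 330765/1185596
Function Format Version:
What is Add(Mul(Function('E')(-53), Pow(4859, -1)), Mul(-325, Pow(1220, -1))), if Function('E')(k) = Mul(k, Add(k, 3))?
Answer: Rational(330765, 1185596) ≈ 0.27899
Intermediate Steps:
Function('E')(k) = Mul(k, Add(3, k))
Add(Mul(Function('E')(-53), Pow(4859, -1)), Mul(-325, Pow(1220, -1))) = Add(Mul(Mul(-53, Add(3, -53)), Pow(4859, -1)), Mul(-325, Pow(1220, -1))) = Add(Mul(Mul(-53, -50), Rational(1, 4859)), Mul(-325, Rational(1, 1220))) = Add(Mul(2650, Rational(1, 4859)), Rational(-65, 244)) = Add(Rational(2650, 4859), Rational(-65, 244)) = Rational(330765, 1185596)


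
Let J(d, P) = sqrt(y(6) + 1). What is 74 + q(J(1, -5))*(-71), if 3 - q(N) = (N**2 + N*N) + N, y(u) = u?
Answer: 855 + 71*sqrt(7) ≈ 1042.8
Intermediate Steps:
J(d, P) = sqrt(7) (J(d, P) = sqrt(6 + 1) = sqrt(7))
q(N) = 3 - N - 2*N**2 (q(N) = 3 - ((N**2 + N*N) + N) = 3 - ((N**2 + N**2) + N) = 3 - (2*N**2 + N) = 3 - (N + 2*N**2) = 3 + (-N - 2*N**2) = 3 - N - 2*N**2)
74 + q(J(1, -5))*(-71) = 74 + (3 - sqrt(7) - 2*(sqrt(7))**2)*(-71) = 74 + (3 - sqrt(7) - 2*7)*(-71) = 74 + (3 - sqrt(7) - 14)*(-71) = 74 + (-11 - sqrt(7))*(-71) = 74 + (781 + 71*sqrt(7)) = 855 + 71*sqrt(7)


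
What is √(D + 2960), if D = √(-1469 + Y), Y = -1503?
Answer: √(2960 + 2*I*√743) ≈ 54.408 + 0.501*I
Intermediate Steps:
D = 2*I*√743 (D = √(-1469 - 1503) = √(-2972) = 2*I*√743 ≈ 54.516*I)
√(D + 2960) = √(2*I*√743 + 2960) = √(2960 + 2*I*√743)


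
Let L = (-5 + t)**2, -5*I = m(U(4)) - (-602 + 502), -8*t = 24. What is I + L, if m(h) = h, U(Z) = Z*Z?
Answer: 204/5 ≈ 40.800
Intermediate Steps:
U(Z) = Z**2
t = -3 (t = -1/8*24 = -3)
I = -116/5 (I = -(4**2 - (-602 + 502))/5 = -(16 - 1*(-100))/5 = -(16 + 100)/5 = -1/5*116 = -116/5 ≈ -23.200)
L = 64 (L = (-5 - 3)**2 = (-8)**2 = 64)
I + L = -116/5 + 64 = 204/5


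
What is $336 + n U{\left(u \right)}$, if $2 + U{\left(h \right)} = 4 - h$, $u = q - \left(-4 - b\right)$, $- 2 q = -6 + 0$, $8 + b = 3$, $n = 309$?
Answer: $336$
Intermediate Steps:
$b = -5$ ($b = -8 + 3 = -5$)
$q = 3$ ($q = - \frac{-6 + 0}{2} = \left(- \frac{1}{2}\right) \left(-6\right) = 3$)
$u = 2$ ($u = 3 - \left(-4 - -5\right) = 3 - \left(-4 + 5\right) = 3 - 1 = 2$)
$U{\left(h \right)} = 2 - h$ ($U{\left(h \right)} = -2 - \left(-4 + h\right) = 2 - h$)
$336 + n U{\left(u \right)} = 336 + 309 \left(2 - 2\right) = 336 + 309 \cdot 0 = 336 + 0 = 336$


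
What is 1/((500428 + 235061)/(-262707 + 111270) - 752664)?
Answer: -50479/37993971219 ≈ -1.3286e-6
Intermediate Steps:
1/((500428 + 235061)/(-262707 + 111270) - 752664) = 1/(735489/(-151437) - 752664) = 1/(735489*(-1/151437) - 752664) = 1/(-245163/50479 - 752664) = 1/(-37993971219/50479) = -50479/37993971219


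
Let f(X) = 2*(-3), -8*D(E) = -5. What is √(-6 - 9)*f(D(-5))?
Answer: -6*I*√15 ≈ -23.238*I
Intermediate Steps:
D(E) = 5/8 (D(E) = -⅛*(-5) = 5/8)
f(X) = -6
√(-6 - 9)*f(D(-5)) = √(-6 - 9)*(-6) = √(-15)*(-6) = (I*√15)*(-6) = -6*I*√15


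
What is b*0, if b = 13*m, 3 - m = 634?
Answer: 0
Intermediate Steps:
m = -631 (m = 3 - 1*634 = 3 - 634 = -631)
b = -8203 (b = 13*(-631) = -8203)
b*0 = -8203*0 = 0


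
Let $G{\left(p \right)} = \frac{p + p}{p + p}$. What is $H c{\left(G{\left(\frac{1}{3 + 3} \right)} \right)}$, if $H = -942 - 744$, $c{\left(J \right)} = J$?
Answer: $-1686$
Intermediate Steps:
$G{\left(p \right)} = 1$ ($G{\left(p \right)} = \frac{2 p}{2 p} = 2 p \frac{1}{2 p} = 1$)
$H = -1686$ ($H = -942 - 744 = -1686$)
$H c{\left(G{\left(\frac{1}{3 + 3} \right)} \right)} = \left(-1686\right) 1 = -1686$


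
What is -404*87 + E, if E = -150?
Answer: -35298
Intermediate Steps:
-404*87 + E = -404*87 - 150 = -35148 - 150 = -35298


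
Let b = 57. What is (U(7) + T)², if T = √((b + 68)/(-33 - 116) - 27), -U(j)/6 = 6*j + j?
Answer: 12874816/149 - 1176*I*√154513/149 ≈ 86408.0 - 3102.4*I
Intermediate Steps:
U(j) = -42*j (U(j) = -6*(6*j + j) = -42*j)
T = 2*I*√154513/149 (T = √((57 + 68)/(-33 - 116) - 27) = √(125/(-149) - 27) = √(125*(-1/149) - 27) = √(-125/149 - 27) = √(-4148/149) = 2*I*√154513/149 ≈ 5.2763*I)
(U(7) + T)² = (-42*7 + 2*I*√154513/149)² = (-294 + 2*I*√154513/149)²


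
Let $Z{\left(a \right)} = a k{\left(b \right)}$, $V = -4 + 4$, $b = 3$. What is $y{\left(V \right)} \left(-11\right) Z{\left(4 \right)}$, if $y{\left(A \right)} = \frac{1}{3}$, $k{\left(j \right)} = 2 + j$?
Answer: $- \frac{220}{3} \approx -73.333$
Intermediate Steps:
$V = 0$
$Z{\left(a \right)} = 5 a$ ($Z{\left(a \right)} = a \left(2 + 3\right) = a 5 = 5 a$)
$y{\left(A \right)} = \frac{1}{3}$
$y{\left(V \right)} \left(-11\right) Z{\left(4 \right)} = \frac{1}{3} \left(-11\right) 5 \cdot 4 = \left(- \frac{11}{3}\right) 20 = - \frac{220}{3}$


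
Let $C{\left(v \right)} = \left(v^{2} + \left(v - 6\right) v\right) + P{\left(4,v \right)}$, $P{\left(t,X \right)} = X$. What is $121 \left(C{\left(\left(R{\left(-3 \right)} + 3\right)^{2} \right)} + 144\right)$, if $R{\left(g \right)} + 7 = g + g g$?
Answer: $18876$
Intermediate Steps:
$R{\left(g \right)} = -7 + g + g^{2}$ ($R{\left(g \right)} = -7 + \left(g + g g\right) = -7 + \left(g + g^{2}\right) = -7 + g + g^{2}$)
$C{\left(v \right)} = v + v^{2} + v \left(-6 + v\right)$ ($C{\left(v \right)} = \left(v^{2} + \left(v - 6\right) v\right) + v = \left(v^{2} + \left(-6 + v\right) v\right) + v = \left(v^{2} + v \left(-6 + v\right)\right) + v = v + v^{2} + v \left(-6 + v\right)$)
$121 \left(C{\left(\left(R{\left(-3 \right)} + 3\right)^{2} \right)} + 144\right) = 121 \left(\left(\left(-7 - 3 + \left(-3\right)^{2}\right) + 3\right)^{2} \left(-5 + 2 \left(\left(-7 - 3 + \left(-3\right)^{2}\right) + 3\right)^{2}\right) + 144\right) = 121 \left(\left(\left(-7 - 3 + 9\right) + 3\right)^{2} \left(-5 + 2 \left(\left(-7 - 3 + 9\right) + 3\right)^{2}\right) + 144\right) = 121 \left(\left(-1 + 3\right)^{2} \left(-5 + 2 \left(-1 + 3\right)^{2}\right) + 144\right) = 121 \left(2^{2} \left(-5 + 2 \cdot 2^{2}\right) + 144\right) = 121 \left(4 \left(-5 + 2 \cdot 4\right) + 144\right) = 121 \left(4 \left(-5 + 8\right) + 144\right) = 121 \left(4 \cdot 3 + 144\right) = 121 \left(12 + 144\right) = 121 \cdot 156 = 18876$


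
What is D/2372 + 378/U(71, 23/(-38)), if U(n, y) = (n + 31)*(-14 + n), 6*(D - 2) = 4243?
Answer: 1673237/4596936 ≈ 0.36399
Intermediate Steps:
D = 4255/6 (D = 2 + (⅙)*4243 = 2 + 4243/6 = 4255/6 ≈ 709.17)
U(n, y) = (-14 + n)*(31 + n) (U(n, y) = (31 + n)*(-14 + n) = (-14 + n)*(31 + n))
D/2372 + 378/U(71, 23/(-38)) = (4255/6)/2372 + 378/(-434 + 71² + 17*71) = (4255/6)*(1/2372) + 378/(-434 + 5041 + 1207) = 4255/14232 + 378/5814 = 4255/14232 + 378*(1/5814) = 4255/14232 + 21/323 = 1673237/4596936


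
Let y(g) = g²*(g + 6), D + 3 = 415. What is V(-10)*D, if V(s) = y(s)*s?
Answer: 1648000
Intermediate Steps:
D = 412 (D = -3 + 415 = 412)
y(g) = g²*(6 + g)
V(s) = s³*(6 + s) (V(s) = (s²*(6 + s))*s = s³*(6 + s))
V(-10)*D = ((-10)³*(6 - 10))*412 = -1000*(-4)*412 = 4000*412 = 1648000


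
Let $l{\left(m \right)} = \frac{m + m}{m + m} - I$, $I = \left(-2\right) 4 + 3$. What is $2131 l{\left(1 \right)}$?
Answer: $12786$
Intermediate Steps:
$I = -5$ ($I = -8 + 3 = -5$)
$l{\left(m \right)} = 6$ ($l{\left(m \right)} = \frac{m + m}{m + m} - -5 = \frac{2 m}{2 m} + 5 = 2 m \frac{1}{2 m} + 5 = 1 + 5 = 6$)
$2131 l{\left(1 \right)} = 2131 \cdot 6 = 12786$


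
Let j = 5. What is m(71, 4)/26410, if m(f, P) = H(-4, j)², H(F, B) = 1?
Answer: 1/26410 ≈ 3.7864e-5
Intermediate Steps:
m(f, P) = 1 (m(f, P) = 1² = 1)
m(71, 4)/26410 = 1/26410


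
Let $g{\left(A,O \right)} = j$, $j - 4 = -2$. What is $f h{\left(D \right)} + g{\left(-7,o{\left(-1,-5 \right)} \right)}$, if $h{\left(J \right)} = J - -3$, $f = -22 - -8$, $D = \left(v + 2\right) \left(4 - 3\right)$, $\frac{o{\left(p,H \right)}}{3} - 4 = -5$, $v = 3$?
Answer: $-110$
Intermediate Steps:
$j = 2$ ($j = 4 - 2 = 2$)
$o{\left(p,H \right)} = -3$ ($o{\left(p,H \right)} = 12 + 3 \left(-5\right) = 12 - 15 = -3$)
$D = 5$ ($D = \left(3 + 2\right) \left(4 - 3\right) = 5 \cdot 1 = 5$)
$g{\left(A,O \right)} = 2$
$f = -14$ ($f = -22 + 8 = -14$)
$h{\left(J \right)} = 3 + J$ ($h{\left(J \right)} = J + 3 = 3 + J$)
$f h{\left(D \right)} + g{\left(-7,o{\left(-1,-5 \right)} \right)} = - 14 \left(3 + 5\right) + 2 = \left(-14\right) 8 + 2 = -112 + 2 = -110$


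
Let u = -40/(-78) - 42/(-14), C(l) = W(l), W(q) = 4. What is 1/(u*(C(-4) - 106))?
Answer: -13/4658 ≈ -0.0027909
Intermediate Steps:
C(l) = 4
u = 137/39 (u = -40*(-1/78) - 42*(-1/14) = 20/39 + 3 = 137/39 ≈ 3.5128)
1/(u*(C(-4) - 106)) = 1/(137*(4 - 106)/39) = 1/((137/39)*(-102)) = 1/(-4658/13) = -13/4658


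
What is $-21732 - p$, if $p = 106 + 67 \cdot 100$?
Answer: $-28538$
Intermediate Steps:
$p = 6806$ ($p = 106 + 6700 = 6806$)
$-21732 - p = -21732 - 6806 = -28538$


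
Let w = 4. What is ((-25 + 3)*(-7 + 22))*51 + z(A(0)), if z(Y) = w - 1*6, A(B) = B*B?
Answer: -16832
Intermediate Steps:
A(B) = B**2
z(Y) = -2 (z(Y) = 4 - 1*6 = 4 - 6 = -2)
((-25 + 3)*(-7 + 22))*51 + z(A(0)) = ((-25 + 3)*(-7 + 22))*51 - 2 = -22*15*51 - 2 = -330*51 - 2 = -16830 - 2 = -16832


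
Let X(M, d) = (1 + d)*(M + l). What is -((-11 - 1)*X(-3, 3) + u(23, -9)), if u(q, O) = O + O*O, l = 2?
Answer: -120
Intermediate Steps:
X(M, d) = (1 + d)*(2 + M) (X(M, d) = (1 + d)*(M + 2) = (1 + d)*(2 + M))
u(q, O) = O + O²
-((-11 - 1)*X(-3, 3) + u(23, -9)) = -((-11 - 1)*(2 - 3 + 2*3 - 3*3) - 9*(1 - 9)) = -(-12*(2 - 3 + 6 - 9) - 9*(-8)) = -(-12*(-4) + 72) = -(48 + 72) = -1*120 = -120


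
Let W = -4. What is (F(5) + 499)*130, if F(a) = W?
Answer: 64350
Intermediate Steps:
F(a) = -4
(F(5) + 499)*130 = (-4 + 499)*130 = 495*130 = 64350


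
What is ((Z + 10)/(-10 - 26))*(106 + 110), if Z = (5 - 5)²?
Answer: -60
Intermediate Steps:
Z = 0 (Z = 0² = 0)
((Z + 10)/(-10 - 26))*(106 + 110) = ((0 + 10)/(-10 - 26))*(106 + 110) = (10/(-36))*216 = (10*(-1/36))*216 = -5/18*216 = -60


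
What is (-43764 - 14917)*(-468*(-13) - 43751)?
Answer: 2210337227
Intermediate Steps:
(-43764 - 14917)*(-468*(-13) - 43751) = -58681*(6084 - 43751) = -58681*(-37667) = 2210337227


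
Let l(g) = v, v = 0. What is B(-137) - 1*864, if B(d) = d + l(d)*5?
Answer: -1001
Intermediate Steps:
l(g) = 0
B(d) = d (B(d) = d + 0*5 = d + 0 = d)
B(-137) - 1*864 = -137 - 1*864 = -137 - 864 = -1001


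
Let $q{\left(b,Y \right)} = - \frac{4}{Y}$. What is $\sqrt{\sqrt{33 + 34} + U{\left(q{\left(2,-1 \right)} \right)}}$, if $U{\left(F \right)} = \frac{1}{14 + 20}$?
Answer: $\frac{\sqrt{34 + 1156 \sqrt{67}}}{34} \approx 2.8661$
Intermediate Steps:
$U{\left(F \right)} = \frac{1}{34}$
$\sqrt{\sqrt{33 + 34} + U{\left(q{\left(2,-1 \right)} \right)}} = \sqrt{\sqrt{33 + 34} + \frac{1}{34}} = \sqrt{\sqrt{67} + \frac{1}{34}} = \sqrt{\frac{1}{34} + \sqrt{67}}$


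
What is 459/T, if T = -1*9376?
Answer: -459/9376 ≈ -0.048955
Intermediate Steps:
T = -9376
459/T = 459/(-9376) = 459*(-1/9376) = -459/9376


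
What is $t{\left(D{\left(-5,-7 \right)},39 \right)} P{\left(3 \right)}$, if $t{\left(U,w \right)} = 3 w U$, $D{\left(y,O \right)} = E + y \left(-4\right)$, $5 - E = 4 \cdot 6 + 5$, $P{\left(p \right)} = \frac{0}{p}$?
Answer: $0$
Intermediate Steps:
$P{\left(p \right)} = 0$
$E = -24$ ($E = 5 - \left(4 \cdot 6 + 5\right) = 5 - \left(24 + 5\right) = 5 - 29 = -24$)
$D{\left(y,O \right)} = -24 - 4 y$ ($D{\left(y,O \right)} = -24 + y \left(-4\right) = -24 - 4 y$)
$t{\left(U,w \right)} = 3 U w$
$t{\left(D{\left(-5,-7 \right)},39 \right)} P{\left(3 \right)} = 3 \left(-24 - -20\right) 39 \cdot 0 = 3 \left(-24 + 20\right) 39 \cdot 0 = 3 \left(-4\right) 39 \cdot 0 = \left(-468\right) 0 = 0$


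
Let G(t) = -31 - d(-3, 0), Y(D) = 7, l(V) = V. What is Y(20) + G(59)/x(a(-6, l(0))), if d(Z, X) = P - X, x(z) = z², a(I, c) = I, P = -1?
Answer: 37/6 ≈ 6.1667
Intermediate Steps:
d(Z, X) = -1 - X
G(t) = -30 (G(t) = -31 - (-1 - 1*0) = -31 - (-1 + 0) = -31 - 1*(-1) = -31 + 1 = -30)
Y(20) + G(59)/x(a(-6, l(0))) = 7 - 30/((-6)²) = 7 - 30/36 = 7 - 30*1/36 = 7 - ⅚ = 37/6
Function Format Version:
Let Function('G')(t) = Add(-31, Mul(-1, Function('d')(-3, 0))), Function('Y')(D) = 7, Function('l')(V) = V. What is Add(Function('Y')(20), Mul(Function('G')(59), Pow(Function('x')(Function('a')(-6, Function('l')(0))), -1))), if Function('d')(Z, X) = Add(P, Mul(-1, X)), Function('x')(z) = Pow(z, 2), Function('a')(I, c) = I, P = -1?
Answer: Rational(37, 6) ≈ 6.1667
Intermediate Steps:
Function('d')(Z, X) = Add(-1, Mul(-1, X))
Function('G')(t) = -30 (Function('G')(t) = Add(-31, Mul(-1, Add(-1, Mul(-1, 0)))) = Add(-31, Mul(-1, Add(-1, 0))) = Add(-31, Mul(-1, -1)) = Add(-31, 1) = -30)
Add(Function('Y')(20), Mul(Function('G')(59), Pow(Function('x')(Function('a')(-6, Function('l')(0))), -1))) = Add(7, Mul(-30, Pow(Pow(-6, 2), -1))) = Add(7, Mul(-30, Pow(36, -1))) = Add(7, Mul(-30, Rational(1, 36))) = Add(7, Rational(-5, 6)) = Rational(37, 6)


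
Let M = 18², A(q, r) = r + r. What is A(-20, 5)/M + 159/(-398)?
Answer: -5942/16119 ≈ -0.36863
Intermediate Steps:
A(q, r) = 2*r
M = 324
A(-20, 5)/M + 159/(-398) = (2*5)/324 + 159/(-398) = 10*(1/324) + 159*(-1/398) = 5/162 - 159/398 = -5942/16119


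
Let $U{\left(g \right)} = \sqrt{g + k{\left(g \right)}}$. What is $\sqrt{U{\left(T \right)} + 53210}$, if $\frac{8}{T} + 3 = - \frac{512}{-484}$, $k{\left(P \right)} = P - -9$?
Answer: $\frac{\sqrt{2938522250 + 235 \sqrt{42065}}}{235} \approx 230.67$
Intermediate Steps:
$k{\left(P \right)} = 9 + P$ ($k{\left(P \right)} = P + 9 = 9 + P$)
$T = - \frac{968}{235}$ ($T = \frac{8}{-3 - \frac{512}{-484}} = \frac{8}{-3 - - \frac{128}{121}} = \frac{8}{-3 + \frac{128}{121}} = \frac{8}{- \frac{235}{121}} = 8 \left(- \frac{121}{235}\right) = - \frac{968}{235} \approx -4.1191$)
$U{\left(g \right)} = \sqrt{9 + 2 g}$ ($U{\left(g \right)} = \sqrt{g + \left(9 + g\right)} = \sqrt{9 + 2 g}$)
$\sqrt{U{\left(T \right)} + 53210} = \sqrt{\sqrt{9 + 2 \left(- \frac{968}{235}\right)} + 53210} = \sqrt{\sqrt{9 - \frac{1936}{235}} + 53210} = \sqrt{\sqrt{\frac{179}{235}} + 53210} = \sqrt{\frac{\sqrt{42065}}{235} + 53210} = \sqrt{53210 + \frac{\sqrt{42065}}{235}}$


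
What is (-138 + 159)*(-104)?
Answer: -2184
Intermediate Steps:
(-138 + 159)*(-104) = 21*(-104) = -2184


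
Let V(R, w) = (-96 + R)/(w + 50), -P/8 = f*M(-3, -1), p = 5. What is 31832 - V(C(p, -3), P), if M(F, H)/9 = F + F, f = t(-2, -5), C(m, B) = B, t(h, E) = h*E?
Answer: 139105939/4370 ≈ 31832.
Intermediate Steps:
t(h, E) = E*h
f = 10 (f = -5*(-2) = 10)
M(F, H) = 18*F (M(F, H) = 9*(F + F) = 9*(2*F) = 18*F)
P = 4320 (P = -80*18*(-3) = -80*(-54) = -8*(-540) = 4320)
V(R, w) = (-96 + R)/(50 + w)
31832 - V(C(p, -3), P) = 31832 - (-96 - 3)/(50 + 4320) = 31832 - (-99)/4370 = 31832 - 1*(-99/4370) = 31832 + 99/4370 = 139105939/4370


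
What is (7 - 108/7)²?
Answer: 3481/49 ≈ 71.041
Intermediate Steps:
(7 - 108/7)² = (-59/7)² = 3481/49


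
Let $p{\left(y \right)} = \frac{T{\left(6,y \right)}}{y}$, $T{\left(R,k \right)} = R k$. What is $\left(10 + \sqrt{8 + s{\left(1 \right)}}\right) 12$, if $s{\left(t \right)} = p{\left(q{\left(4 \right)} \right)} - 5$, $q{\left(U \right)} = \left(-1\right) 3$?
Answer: $156$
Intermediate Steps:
$q{\left(U \right)} = -3$
$p{\left(y \right)} = 6$ ($p{\left(y \right)} = \frac{6 y}{y} = 6$)
$s{\left(t \right)} = 1$ ($s{\left(t \right)} = 6 - 5 = 1$)
$\left(10 + \sqrt{8 + s{\left(1 \right)}}\right) 12 = \left(10 + \sqrt{8 + 1}\right) 12 = \left(10 + \sqrt{9}\right) 12 = \left(10 + 3\right) 12 = 13 \cdot 12 = 156$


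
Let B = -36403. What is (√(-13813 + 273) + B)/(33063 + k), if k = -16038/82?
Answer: -1492523/1347564 + 41*I*√3385/673782 ≈ -1.1076 + 0.0035403*I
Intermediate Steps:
k = -8019/41 (k = -16038*1/82 = -8019/41 ≈ -195.59)
(√(-13813 + 273) + B)/(33063 + k) = (√(-13813 + 273) - 36403)/(33063 - 8019/41) = (√(-13540) - 36403)/(1347564/41) = (2*I*√3385 - 36403)*(41/1347564) = (-36403 + 2*I*√3385)*(41/1347564) = -1492523/1347564 + 41*I*√3385/673782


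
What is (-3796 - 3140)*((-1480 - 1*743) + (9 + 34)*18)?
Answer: 10050264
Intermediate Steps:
(-3796 - 3140)*((-1480 - 1*743) + (9 + 34)*18) = -6936*((-1480 - 743) + 43*18) = -6936*(-2223 + 774) = -6936*(-1449) = 10050264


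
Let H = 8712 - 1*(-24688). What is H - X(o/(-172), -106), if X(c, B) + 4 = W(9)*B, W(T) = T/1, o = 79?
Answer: 34358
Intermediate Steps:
W(T) = T (W(T) = T*1 = T)
H = 33400 (H = 8712 + 24688 = 33400)
X(c, B) = -4 + 9*B
H - X(o/(-172), -106) = 33400 - (-4 + 9*(-106)) = 33400 - (-4 - 954) = 33400 - 1*(-958) = 33400 + 958 = 34358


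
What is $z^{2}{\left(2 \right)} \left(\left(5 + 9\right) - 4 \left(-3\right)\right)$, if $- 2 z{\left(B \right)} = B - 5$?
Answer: $\frac{117}{2} \approx 58.5$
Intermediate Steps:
$z{\left(B \right)} = \frac{5}{2} - \frac{B}{2}$ ($z{\left(B \right)} = - \frac{B - 5}{2} = - \frac{-5 + B}{2} = \frac{5}{2} - \frac{B}{2}$)
$z^{2}{\left(2 \right)} \left(\left(5 + 9\right) - 4 \left(-3\right)\right) = \left(\frac{5}{2} - 1\right)^{2} \left(\left(5 + 9\right) - 4 \left(-3\right)\right) = \left(\frac{5}{2} - 1\right)^{2} \left(14 - -12\right) = \left(\frac{3}{2}\right)^{2} \left(14 + 12\right) = \frac{9}{4} \cdot 26 = \frac{117}{2}$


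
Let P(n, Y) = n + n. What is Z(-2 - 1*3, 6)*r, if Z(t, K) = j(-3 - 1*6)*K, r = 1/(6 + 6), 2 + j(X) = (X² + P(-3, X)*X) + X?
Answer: 62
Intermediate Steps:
P(n, Y) = 2*n
j(X) = -2 + X² - 5*X (j(X) = -2 + ((X² + (2*(-3))*X) + X) = -2 + ((X² - 6*X) + X) = -2 + (X² - 5*X) = -2 + X² - 5*X)
r = 1/12 ≈ 0.083333
Z(t, K) = 124*K (Z(t, K) = (-2 + (-3 - 1*6)² - 5*(-3 - 1*6))*K = (-2 + (-3 - 6)² - 5*(-3 - 6))*K = (-2 + (-9)² - 5*(-9))*K = (-2 + 81 + 45)*K = 124*K)
Z(-2 - 1*3, 6)*r = (124*6)*(1/12) = 744*(1/12) = 62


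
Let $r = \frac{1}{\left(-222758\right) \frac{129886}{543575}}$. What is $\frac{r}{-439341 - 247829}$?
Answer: $\frac{108715}{3976397930741192} \approx 2.734 \cdot 10^{-11}$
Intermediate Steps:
$r = - \frac{543575}{28933145588}$ ($r = - \frac{1}{222758 \cdot 129886 \cdot \frac{1}{543575}} = - \frac{1}{222758 \cdot \frac{129886}{543575}} = \left(- \frac{1}{222758}\right) \frac{543575}{129886} = - \frac{543575}{28933145588} \approx -1.8787 \cdot 10^{-5}$)
$\frac{r}{-439341 - 247829} = - \frac{543575}{28933145588 \left(-439341 - 247829\right)} = - \frac{543575}{28933145588 \left(-687170\right)} = \left(- \frac{543575}{28933145588}\right) \left(- \frac{1}{687170}\right) = \frac{108715}{3976397930741192}$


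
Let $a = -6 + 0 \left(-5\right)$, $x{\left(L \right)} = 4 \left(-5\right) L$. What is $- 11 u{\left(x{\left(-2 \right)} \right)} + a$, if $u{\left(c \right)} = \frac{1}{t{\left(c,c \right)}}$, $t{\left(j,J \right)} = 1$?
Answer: $-17$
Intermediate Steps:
$x{\left(L \right)} = - 20 L$
$a = -6$ ($a = -6 + 0 = -6$)
$u{\left(c \right)} = 1$ ($u{\left(c \right)} = 1^{-1} = 1$)
$- 11 u{\left(x{\left(-2 \right)} \right)} + a = \left(-11\right) 1 - 6 = -11 - 6 = -17$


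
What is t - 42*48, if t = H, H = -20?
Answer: -2036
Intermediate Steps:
t = -20
t - 42*48 = -20 - 42*48 = -20 - 2016 = -2036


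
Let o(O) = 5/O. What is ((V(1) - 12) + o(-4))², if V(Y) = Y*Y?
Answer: 2401/16 ≈ 150.06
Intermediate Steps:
V(Y) = Y²
((V(1) - 12) + o(-4))² = ((1² - 12) + 5/(-4))² = ((1 - 12) + 5*(-¼))² = (-11 - 5/4)² = (-49/4)² = 2401/16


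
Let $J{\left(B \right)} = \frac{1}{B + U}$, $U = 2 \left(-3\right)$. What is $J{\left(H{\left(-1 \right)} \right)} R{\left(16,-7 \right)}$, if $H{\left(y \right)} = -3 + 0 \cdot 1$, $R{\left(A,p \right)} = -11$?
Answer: $\frac{11}{9} \approx 1.2222$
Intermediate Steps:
$H{\left(y \right)} = -3$ ($H{\left(y \right)} = -3 + 0 = -3$)
$U = -6$
$J{\left(B \right)} = \frac{1}{-6 + B}$ ($J{\left(B \right)} = \frac{1}{B - 6} = \frac{1}{-6 + B}$)
$J{\left(H{\left(-1 \right)} \right)} R{\left(16,-7 \right)} = \frac{1}{-6 - 3} \left(-11\right) = \frac{1}{-9} \left(-11\right) = \left(- \frac{1}{9}\right) \left(-11\right) = \frac{11}{9}$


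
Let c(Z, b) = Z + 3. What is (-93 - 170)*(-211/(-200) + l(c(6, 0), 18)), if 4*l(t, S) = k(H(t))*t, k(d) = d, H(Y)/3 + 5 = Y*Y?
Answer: -27039293/200 ≈ -1.3520e+5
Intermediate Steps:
H(Y) = -15 + 3*Y² (H(Y) = -15 + 3*(Y*Y) = -15 + 3*Y²)
c(Z, b) = 3 + Z
l(t, S) = t*(-15 + 3*t²)/4 (l(t, S) = ((-15 + 3*t²)*t)/4 = (t*(-15 + 3*t²))/4 = t*(-15 + 3*t²)/4)
(-93 - 170)*(-211/(-200) + l(c(6, 0), 18)) = (-93 - 170)*(-211/(-200) + 3*(3 + 6)*(-5 + (3 + 6)²)/4) = -263*(-211*(-1/200) + (¾)*9*(-5 + 9²)) = -263*(211/200 + (¾)*9*(-5 + 81)) = -263*(211/200 + (¾)*9*76) = -263*(211/200 + 513) = -263*102811/200 = -27039293/200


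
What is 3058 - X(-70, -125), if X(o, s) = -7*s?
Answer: 2183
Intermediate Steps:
3058 - X(-70, -125) = 3058 - (-7)*(-125) = 3058 - 1*875 = 3058 - 875 = 2183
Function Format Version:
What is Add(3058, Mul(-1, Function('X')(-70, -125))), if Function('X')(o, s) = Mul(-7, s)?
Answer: 2183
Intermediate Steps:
Add(3058, Mul(-1, Function('X')(-70, -125))) = Add(3058, Mul(-1, Mul(-7, -125))) = Add(3058, Mul(-1, 875)) = Add(3058, -875) = 2183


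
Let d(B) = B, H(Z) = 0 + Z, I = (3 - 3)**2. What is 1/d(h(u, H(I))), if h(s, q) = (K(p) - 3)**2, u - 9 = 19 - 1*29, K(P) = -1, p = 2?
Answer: 1/16 ≈ 0.062500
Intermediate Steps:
I = 0 (I = 0**2 = 0)
u = -1 (u = 9 + (19 - 1*29) = 9 + (19 - 29) = 9 - 10 = -1)
H(Z) = Z
h(s, q) = 16 (h(s, q) = (-1 - 3)**2 = (-4)**2 = 16)
1/d(h(u, H(I))) = 1/16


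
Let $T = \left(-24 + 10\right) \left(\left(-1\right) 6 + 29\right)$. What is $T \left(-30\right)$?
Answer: $9660$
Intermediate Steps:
$T = -322$ ($T = - 14 \left(-6 + 29\right) = \left(-14\right) 23 = -322$)
$T \left(-30\right) = \left(-322\right) \left(-30\right) = 9660$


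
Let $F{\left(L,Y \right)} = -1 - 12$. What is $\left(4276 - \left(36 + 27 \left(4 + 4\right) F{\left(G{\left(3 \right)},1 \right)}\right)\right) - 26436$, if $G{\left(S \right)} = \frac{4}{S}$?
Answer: $-19388$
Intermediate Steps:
$F{\left(L,Y \right)} = -13$ ($F{\left(L,Y \right)} = -1 - 12 = -13$)
$\left(4276 - \left(36 + 27 \left(4 + 4\right) F{\left(G{\left(3 \right)},1 \right)}\right)\right) - 26436 = \left(4276 - \left(36 + 27 \left(4 + 4\right) \left(-13\right)\right)\right) - 26436 = \left(4276 - \left(36 + 27 \cdot 8 \left(-13\right)\right)\right) - 26436 = \left(4276 - -2772\right) - 26436 = \left(4276 + \left(2808 - 36\right)\right) - 26436 = \left(4276 + 2772\right) - 26436 = 7048 - 26436 = -19388$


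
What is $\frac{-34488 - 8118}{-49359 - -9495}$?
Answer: $\frac{7101}{6644} \approx 1.0688$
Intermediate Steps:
$\frac{-34488 - 8118}{-49359 - -9495} = - \frac{42606}{-49359 + 9495} = - \frac{42606}{-39864} = \left(-42606\right) \left(- \frac{1}{39864}\right) = \frac{7101}{6644}$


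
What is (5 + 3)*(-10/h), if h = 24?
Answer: -10/3 ≈ -3.3333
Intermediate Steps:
(5 + 3)*(-10/h) = (5 + 3)*(-10/24) = 8*(-10*1/24) = 8*(-5/12) = -10/3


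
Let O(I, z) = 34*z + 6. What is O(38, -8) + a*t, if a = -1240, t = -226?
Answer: 279974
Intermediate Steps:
O(I, z) = 6 + 34*z
O(38, -8) + a*t = (6 + 34*(-8)) - 1240*(-226) = (6 - 272) + 280240 = -266 + 280240 = 279974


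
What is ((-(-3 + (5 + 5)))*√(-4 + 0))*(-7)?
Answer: 98*I ≈ 98.0*I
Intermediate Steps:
((-(-3 + (5 + 5)))*√(-4 + 0))*(-7) = ((-(-3 + 10))*√(-4))*(-7) = ((-1*7)*(2*I))*(-7) = -14*I*(-7) = 98*I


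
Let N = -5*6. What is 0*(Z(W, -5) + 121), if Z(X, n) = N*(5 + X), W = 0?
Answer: 0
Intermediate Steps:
N = -30
Z(X, n) = -150 - 30*X (Z(X, n) = -30*(5 + X) = -150 - 30*X)
0*(Z(W, -5) + 121) = 0*((-150 - 30*0) + 121) = 0*((-150 + 0) + 121) = 0*(-150 + 121) = 0*(-29) = 0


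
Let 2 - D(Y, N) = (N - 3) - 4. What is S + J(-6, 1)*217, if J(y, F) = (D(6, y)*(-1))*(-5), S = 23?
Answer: 16298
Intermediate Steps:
D(Y, N) = 9 - N (D(Y, N) = 2 - ((N - 3) - 4) = 2 - ((-3 + N) - 4) = 2 - (-7 + N) = 2 + (7 - N) = 9 - N)
J(y, F) = 45 - 5*y (J(y, F) = ((9 - y)*(-1))*(-5) = (-9 + y)*(-5) = 45 - 5*y)
S + J(-6, 1)*217 = 23 + (45 - 5*(-6))*217 = 23 + (45 + 30)*217 = 23 + 75*217 = 23 + 16275 = 16298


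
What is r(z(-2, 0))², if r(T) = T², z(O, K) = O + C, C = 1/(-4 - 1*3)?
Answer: 50625/2401 ≈ 21.085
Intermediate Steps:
C = -⅐ (C = 1/(-4 - 3) = 1/(-7) = -⅐ ≈ -0.14286)
z(O, K) = -⅐ + O (z(O, K) = O - ⅐ = -⅐ + O)
r(z(-2, 0))² = ((-⅐ - 2)²)² = ((-15/7)²)² = (225/49)² = 50625/2401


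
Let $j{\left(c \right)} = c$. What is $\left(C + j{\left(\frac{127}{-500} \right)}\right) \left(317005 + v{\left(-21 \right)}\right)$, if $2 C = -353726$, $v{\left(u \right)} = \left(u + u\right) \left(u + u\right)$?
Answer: $- \frac{28189261307163}{500} \approx -5.6379 \cdot 10^{10}$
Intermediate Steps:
$v{\left(u \right)} = 4 u^{2}$ ($v{\left(u \right)} = 2 u 2 u = 4 u^{2}$)
$C = -176863$ ($C = \frac{1}{2} \left(-353726\right) = -176863$)
$\left(C + j{\left(\frac{127}{-500} \right)}\right) \left(317005 + v{\left(-21 \right)}\right) = \left(-176863 + \frac{127}{-500}\right) \left(317005 + 4 \left(-21\right)^{2}\right) = \left(-176863 + 127 \left(- \frac{1}{500}\right)\right) \left(317005 + 4 \cdot 441\right) = \left(-176863 - \frac{127}{500}\right) \left(317005 + 1764\right) = \left(- \frac{88431627}{500}\right) 318769 = - \frac{28189261307163}{500}$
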